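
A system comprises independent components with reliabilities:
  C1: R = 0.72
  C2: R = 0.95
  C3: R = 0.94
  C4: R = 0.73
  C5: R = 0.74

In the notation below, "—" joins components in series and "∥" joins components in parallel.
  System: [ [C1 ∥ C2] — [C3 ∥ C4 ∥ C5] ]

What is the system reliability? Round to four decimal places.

Parallel (C1 and C2): 1 − (1 − 0.720000)(1 − 0.950000) = 0.986000
Parallel (C3, C4, and C5): 1 − (1 − 0.940000)(1 − 0.730000)(1 − 0.740000) = 0.995788
Series ([0.986000] and [0.995788]): 0.986000 × 0.995788 = 0.9818

0.9818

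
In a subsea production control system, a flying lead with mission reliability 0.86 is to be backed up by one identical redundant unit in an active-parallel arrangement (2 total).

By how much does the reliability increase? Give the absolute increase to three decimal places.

0.120

R_before = 0.86
R_after = 1 − (1 − 0.86)^2 = 0.980
ΔR = 0.980 − 0.86 = 0.120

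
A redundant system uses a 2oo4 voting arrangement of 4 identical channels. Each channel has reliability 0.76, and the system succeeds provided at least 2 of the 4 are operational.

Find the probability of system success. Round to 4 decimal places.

0.9547

R = Σ_{i=2}^{4} C(4,i) p^i (1−p)^{4−i} with p = 0.76
C(4,2)·0.76^2·0.24^2 = 0.199619
C(4,3)·0.76^3·0.24^1 = 0.421417
C(4,4)·0.76^4·0.24^0 = 0.333622
Sum = 0.9547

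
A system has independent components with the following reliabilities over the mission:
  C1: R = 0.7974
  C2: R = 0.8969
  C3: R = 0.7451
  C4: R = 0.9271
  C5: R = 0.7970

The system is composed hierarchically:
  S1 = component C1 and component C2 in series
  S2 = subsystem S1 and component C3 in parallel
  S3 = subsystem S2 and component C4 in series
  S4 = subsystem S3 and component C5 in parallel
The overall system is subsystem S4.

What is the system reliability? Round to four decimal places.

0.9715

Series (C1 and C2): 0.797400 × 0.896900 = 0.715188
Parallel ([0.715188] and C3): 1 − (1 − 0.715188)(1 − 0.745100) = 0.927401
Series ([0.927401] and C4): 0.927401 × 0.927100 = 0.859793
Parallel ([0.859793] and C5): 1 − (1 − 0.859793)(1 − 0.797000) = 0.9715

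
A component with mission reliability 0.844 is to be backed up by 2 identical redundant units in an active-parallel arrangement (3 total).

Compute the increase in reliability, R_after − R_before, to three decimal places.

R_before = 0.844
R_after = 1 − (1 − 0.844)^3 = 0.996
ΔR = 0.996 − 0.844 = 0.152

0.152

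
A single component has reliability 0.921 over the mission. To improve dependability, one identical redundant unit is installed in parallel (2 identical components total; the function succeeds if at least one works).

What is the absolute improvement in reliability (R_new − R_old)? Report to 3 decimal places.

R_before = 0.921
R_after = 1 − (1 − 0.921)^2 = 0.994
ΔR = 0.994 − 0.921 = 0.073

0.073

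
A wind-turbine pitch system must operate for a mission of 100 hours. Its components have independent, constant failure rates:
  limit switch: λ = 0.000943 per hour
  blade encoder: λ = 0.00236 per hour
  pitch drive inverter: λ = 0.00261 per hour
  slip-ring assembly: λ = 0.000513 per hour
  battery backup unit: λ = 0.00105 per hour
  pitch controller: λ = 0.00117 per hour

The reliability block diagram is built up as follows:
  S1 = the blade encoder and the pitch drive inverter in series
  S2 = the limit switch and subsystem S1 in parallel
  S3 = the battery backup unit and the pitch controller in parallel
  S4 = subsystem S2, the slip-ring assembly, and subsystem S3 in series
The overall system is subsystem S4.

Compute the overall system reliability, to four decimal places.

0.9064

R(limit switch) = exp(−0.000943 × 100) = 0.910010
R(blade encoder) = exp(−0.00236 × 100) = 0.789781
R(pitch drive inverter) = exp(−0.00261 × 100) = 0.770281
R(slip-ring assembly) = exp(−0.000513 × 100) = 0.949994
R(battery backup unit) = exp(−0.00105 × 100) = 0.900325
R(pitch controller) = exp(−0.00117 × 100) = 0.889585
Series (blade encoder and pitch drive inverter): 0.789781 × 0.770281 = 0.608353
Parallel (limit switch and [0.608353]): 1 − (1 − 0.910010)(1 − 0.608353) = 0.964756
Parallel (battery backup unit and pitch controller): 1 − (1 − 0.900325)(1 − 0.889585) = 0.988994
Series ([0.964756], slip-ring assembly, and [0.988994]): 0.964756 × 0.949994 × 0.988994 = 0.9064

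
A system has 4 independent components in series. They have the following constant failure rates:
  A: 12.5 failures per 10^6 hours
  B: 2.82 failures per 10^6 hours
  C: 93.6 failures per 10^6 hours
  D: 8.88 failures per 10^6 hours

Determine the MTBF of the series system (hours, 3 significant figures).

Series of exponential components: λ_sys = Σ λ_i
λ_sys = 0.0000125 + 0.00000282 + 0.0000936 + 0.00000888 = 1.1780e-04 /h
MTBF = 1 / λ_sys = 8490 h

8490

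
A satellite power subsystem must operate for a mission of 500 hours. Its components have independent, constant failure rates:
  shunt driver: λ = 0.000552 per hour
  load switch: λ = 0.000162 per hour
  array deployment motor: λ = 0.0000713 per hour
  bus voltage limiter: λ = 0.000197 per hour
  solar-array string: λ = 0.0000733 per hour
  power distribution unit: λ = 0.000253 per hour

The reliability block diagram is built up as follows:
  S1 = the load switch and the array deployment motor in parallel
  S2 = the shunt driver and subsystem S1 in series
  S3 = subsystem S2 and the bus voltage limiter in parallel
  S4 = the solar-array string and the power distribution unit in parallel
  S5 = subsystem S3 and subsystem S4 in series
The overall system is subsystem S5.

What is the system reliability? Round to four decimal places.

0.9730

R(shunt driver) = exp(−0.000552 × 500) = 0.758813
R(load switch) = exp(−0.000162 × 500) = 0.922194
R(array deployment motor) = exp(−0.0000713 × 500) = 0.964978
R(bus voltage limiter) = exp(−0.000197 × 500) = 0.906196
R(solar-array string) = exp(−0.0000733 × 500) = 0.964013
R(power distribution unit) = exp(−0.000253 × 500) = 0.881174
Parallel (load switch and array deployment motor): 1 − (1 − 0.922194)(1 − 0.964978) = 0.997275
Series (shunt driver and [0.997275]): 0.758813 × 0.997275 = 0.756745
Parallel ([0.756745] and bus voltage limiter): 1 − (1 − 0.756745)(1 − 0.906196) = 0.977182
Parallel (solar-array string and power distribution unit): 1 − (1 − 0.964013)(1 − 0.881174) = 0.995724
Series ([0.977182] and [0.995724]): 0.977182 × 0.995724 = 0.9730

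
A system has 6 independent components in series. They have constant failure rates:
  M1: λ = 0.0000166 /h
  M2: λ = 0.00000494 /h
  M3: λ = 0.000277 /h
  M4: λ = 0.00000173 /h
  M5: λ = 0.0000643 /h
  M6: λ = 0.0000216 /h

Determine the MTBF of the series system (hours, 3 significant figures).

Series of exponential components: λ_sys = Σ λ_i
λ_sys = 0.0000166 + 0.00000494 + 0.000277 + 0.00000173 + 0.0000643 + 0.0000216 = 3.8617e-04 /h
MTBF = 1 / λ_sys = 2590 h

2590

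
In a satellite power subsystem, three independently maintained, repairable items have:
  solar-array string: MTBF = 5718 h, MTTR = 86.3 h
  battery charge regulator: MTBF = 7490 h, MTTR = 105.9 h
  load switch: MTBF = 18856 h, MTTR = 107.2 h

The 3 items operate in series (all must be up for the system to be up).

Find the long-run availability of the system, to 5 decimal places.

0.96591

A(solar-array string) = MTBF/(MTBF+MTTR) = 5718/(5718+86.3) = 0.985132
A(battery charge regulator) = MTBF/(MTBF+MTTR) = 7490/(7490+105.9) = 0.986058
A(load switch) = MTBF/(MTBF+MTTR) = 18856/(18856+107.2) = 0.994347
Series availability: 0.985132 × 0.986058 × 0.994347 = 0.96591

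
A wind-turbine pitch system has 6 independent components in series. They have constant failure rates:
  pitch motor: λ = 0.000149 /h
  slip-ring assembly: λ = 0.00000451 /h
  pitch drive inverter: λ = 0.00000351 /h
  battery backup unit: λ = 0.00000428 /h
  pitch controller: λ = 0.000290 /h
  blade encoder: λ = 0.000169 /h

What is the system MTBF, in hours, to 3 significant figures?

1610

Series of exponential components: λ_sys = Σ λ_i
λ_sys = 0.000149 + 0.00000451 + 0.00000351 + 0.00000428 + 0.000290 + 0.000169 = 6.2030e-04 /h
MTBF = 1 / λ_sys = 1610 h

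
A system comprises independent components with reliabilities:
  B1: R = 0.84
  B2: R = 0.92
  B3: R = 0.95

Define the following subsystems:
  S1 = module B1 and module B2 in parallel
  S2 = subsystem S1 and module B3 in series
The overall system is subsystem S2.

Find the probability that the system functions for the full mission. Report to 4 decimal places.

Parallel (B1 and B2): 1 − (1 − 0.840000)(1 − 0.920000) = 0.987200
Series ([0.987200] and B3): 0.987200 × 0.950000 = 0.9378

0.9378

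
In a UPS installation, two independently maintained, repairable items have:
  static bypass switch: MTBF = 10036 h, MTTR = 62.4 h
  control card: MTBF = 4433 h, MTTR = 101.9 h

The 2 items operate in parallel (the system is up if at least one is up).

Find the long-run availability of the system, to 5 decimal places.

A(static bypass switch) = MTBF/(MTBF+MTTR) = 10036/(10036+62.4) = 0.993821
A(control card) = MTBF/(MTBF+MTTR) = 4433/(4433+101.9) = 0.977530
Parallel availability: 1 − (1 − 0.993821)(1 − 0.977530) = 0.99986

0.99986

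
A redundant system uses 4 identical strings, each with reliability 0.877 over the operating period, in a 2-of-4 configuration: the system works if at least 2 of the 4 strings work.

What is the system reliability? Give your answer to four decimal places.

R = Σ_{i=2}^{4} C(4,i) p^i (1−p)^{4−i} with p = 0.877
C(4,2)·0.877^2·0.123^2 = 0.069817
C(4,3)·0.877^3·0.123^1 = 0.331867
C(4,4)·0.877^4·0.123^0 = 0.591559
Sum = 0.9932

0.9932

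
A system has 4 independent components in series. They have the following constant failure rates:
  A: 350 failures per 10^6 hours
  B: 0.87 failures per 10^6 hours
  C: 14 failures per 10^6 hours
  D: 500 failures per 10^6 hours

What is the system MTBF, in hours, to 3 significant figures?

Series of exponential components: λ_sys = Σ λ_i
λ_sys = 0.00035 + 0.00000087 + 0.000014 + 0.00050 = 8.6487e-04 /h
MTBF = 1 / λ_sys = 1160 h

1160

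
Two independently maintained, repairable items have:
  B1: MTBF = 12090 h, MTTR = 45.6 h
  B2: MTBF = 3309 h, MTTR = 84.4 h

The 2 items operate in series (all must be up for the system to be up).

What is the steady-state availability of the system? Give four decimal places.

0.9715

A(B1) = MTBF/(MTBF+MTTR) = 12090/(12090+45.6) = 0.996242
A(B2) = MTBF/(MTBF+MTTR) = 3309/(3309+84.4) = 0.975128
Series availability: 0.996242 × 0.975128 = 0.9715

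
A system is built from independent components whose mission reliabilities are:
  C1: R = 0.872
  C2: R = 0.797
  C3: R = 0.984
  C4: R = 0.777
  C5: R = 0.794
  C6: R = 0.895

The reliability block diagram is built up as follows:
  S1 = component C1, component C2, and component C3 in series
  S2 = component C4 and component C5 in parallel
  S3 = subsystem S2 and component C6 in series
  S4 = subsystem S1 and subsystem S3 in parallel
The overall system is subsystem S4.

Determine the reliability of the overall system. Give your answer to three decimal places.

0.954

Series (C1, C2, and C3): 0.87200 × 0.79700 × 0.98400 = 0.68386
Parallel (C4 and C5): 1 − (1 − 0.77700)(1 − 0.79400) = 0.95406
Series ([0.95406] and C6): 0.95406 × 0.89500 = 0.85388
Parallel ([0.68386] and [0.85388]): 1 − (1 − 0.68386)(1 − 0.85388) = 0.954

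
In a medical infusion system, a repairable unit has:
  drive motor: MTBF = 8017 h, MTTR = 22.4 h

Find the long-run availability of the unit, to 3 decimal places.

0.997

A(drive motor) = MTBF/(MTBF+MTTR) = 8017/(8017+22.4) = 0.997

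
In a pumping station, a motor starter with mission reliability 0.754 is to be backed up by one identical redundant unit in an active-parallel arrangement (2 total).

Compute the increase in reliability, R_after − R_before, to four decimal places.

0.1855

R_before = 0.754
R_after = 1 − (1 − 0.754)^2 = 0.9395
ΔR = 0.9395 − 0.754 = 0.1855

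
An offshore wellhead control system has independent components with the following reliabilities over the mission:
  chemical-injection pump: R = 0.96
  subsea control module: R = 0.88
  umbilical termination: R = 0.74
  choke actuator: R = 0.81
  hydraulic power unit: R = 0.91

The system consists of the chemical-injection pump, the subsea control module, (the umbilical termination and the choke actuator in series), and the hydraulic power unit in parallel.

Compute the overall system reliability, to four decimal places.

Series (umbilical termination and choke actuator): 0.740000 × 0.810000 = 0.599400
Parallel (chemical-injection pump, subsea control module, [0.599400], and hydraulic power unit): 1 − (1 − 0.960000)(1 − 0.880000)(1 − 0.599400)(1 − 0.910000) = 0.9998

0.9998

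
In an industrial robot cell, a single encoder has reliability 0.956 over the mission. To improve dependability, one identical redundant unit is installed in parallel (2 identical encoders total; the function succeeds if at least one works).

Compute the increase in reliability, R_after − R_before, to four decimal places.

R_before = 0.956
R_after = 1 − (1 − 0.956)^2 = 0.9981
ΔR = 0.9981 − 0.956 = 0.0421

0.0421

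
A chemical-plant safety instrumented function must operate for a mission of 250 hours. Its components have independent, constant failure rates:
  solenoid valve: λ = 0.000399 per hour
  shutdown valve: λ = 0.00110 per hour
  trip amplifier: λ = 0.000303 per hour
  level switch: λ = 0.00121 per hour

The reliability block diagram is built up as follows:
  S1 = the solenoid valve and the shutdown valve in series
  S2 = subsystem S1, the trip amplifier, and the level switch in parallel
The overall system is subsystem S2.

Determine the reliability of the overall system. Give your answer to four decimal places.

0.9940

R(solenoid valve) = exp(−0.000399 × 250) = 0.905064
R(shutdown valve) = exp(−0.00110 × 250) = 0.759572
R(trip amplifier) = exp(−0.000303 × 250) = 0.927048
R(level switch) = exp(−0.00121 × 250) = 0.738968
Series (solenoid valve and shutdown valve): 0.905064 × 0.759572 = 0.687461
Parallel ([0.687461], trip amplifier, and level switch): 1 − (1 − 0.687461)(1 − 0.927048)(1 − 0.738968) = 0.9940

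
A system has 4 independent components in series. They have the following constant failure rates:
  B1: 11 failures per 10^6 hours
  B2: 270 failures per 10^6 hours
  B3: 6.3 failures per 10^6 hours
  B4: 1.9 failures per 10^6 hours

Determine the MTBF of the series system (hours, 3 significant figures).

3460

Series of exponential components: λ_sys = Σ λ_i
λ_sys = 0.000011 + 0.00027 + 0.0000063 + 0.0000019 = 2.8920e-04 /h
MTBF = 1 / λ_sys = 3460 h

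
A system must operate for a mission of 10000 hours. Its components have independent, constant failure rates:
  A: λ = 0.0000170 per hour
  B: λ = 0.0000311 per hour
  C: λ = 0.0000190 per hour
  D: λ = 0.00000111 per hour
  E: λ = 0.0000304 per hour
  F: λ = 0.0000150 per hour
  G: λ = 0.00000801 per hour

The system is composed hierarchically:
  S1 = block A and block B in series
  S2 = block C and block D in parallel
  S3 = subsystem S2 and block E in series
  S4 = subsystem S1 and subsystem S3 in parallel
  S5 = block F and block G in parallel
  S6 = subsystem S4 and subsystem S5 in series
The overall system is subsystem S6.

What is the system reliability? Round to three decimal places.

R(A) = exp(−0.0000170 × 10000) = 0.84366
R(B) = exp(−0.0000311 × 10000) = 0.73271
R(C) = exp(−0.0000190 × 10000) = 0.82696
R(D) = exp(−0.00000111 × 10000) = 0.98896
R(E) = exp(−0.0000304 × 10000) = 0.73786
R(F) = exp(−0.0000150 × 10000) = 0.86071
R(G) = exp(−0.00000801 × 10000) = 0.92302
Series (A and B): 0.84366 × 0.73271 = 0.61816
Parallel (C and D): 1 − (1 − 0.82696)(1 − 0.98896) = 0.99809
Series ([0.99809] and E): 0.99809 × 0.73786 = 0.73645
Parallel ([0.61816] and [0.73645]): 1 − (1 − 0.61816)(1 − 0.73645) = 0.89937
Parallel (F and G): 1 − (1 − 0.86071)(1 − 0.92302) = 0.98928
Series ([0.89937] and [0.98928]): 0.89937 × 0.98928 = 0.890

0.890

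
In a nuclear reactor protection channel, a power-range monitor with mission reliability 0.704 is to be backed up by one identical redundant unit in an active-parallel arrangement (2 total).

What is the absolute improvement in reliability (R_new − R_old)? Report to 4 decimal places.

0.2084

R_before = 0.704
R_after = 1 − (1 − 0.704)^2 = 0.9124
ΔR = 0.9124 − 0.704 = 0.2084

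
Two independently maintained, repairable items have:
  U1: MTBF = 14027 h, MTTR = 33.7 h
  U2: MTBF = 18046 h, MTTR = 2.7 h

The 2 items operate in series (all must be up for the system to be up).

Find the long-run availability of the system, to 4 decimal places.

A(U1) = MTBF/(MTBF+MTTR) = 14027/(14027+33.7) = 0.997603
A(U2) = MTBF/(MTBF+MTTR) = 18046/(18046+2.7) = 0.999850
Series availability: 0.997603 × 0.999850 = 0.9975

0.9975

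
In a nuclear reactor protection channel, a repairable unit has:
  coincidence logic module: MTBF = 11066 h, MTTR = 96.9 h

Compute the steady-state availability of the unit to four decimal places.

A(coincidence logic module) = MTBF/(MTBF+MTTR) = 11066/(11066+96.9) = 0.9913

0.9913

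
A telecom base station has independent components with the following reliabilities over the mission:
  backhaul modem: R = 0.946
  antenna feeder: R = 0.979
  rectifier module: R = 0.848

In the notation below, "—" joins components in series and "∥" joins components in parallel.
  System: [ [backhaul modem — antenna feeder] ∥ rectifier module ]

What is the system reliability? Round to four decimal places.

0.9888

Series (backhaul modem and antenna feeder): 0.946000 × 0.979000 = 0.926134
Parallel ([0.926134] and rectifier module): 1 − (1 − 0.926134)(1 − 0.848000) = 0.9888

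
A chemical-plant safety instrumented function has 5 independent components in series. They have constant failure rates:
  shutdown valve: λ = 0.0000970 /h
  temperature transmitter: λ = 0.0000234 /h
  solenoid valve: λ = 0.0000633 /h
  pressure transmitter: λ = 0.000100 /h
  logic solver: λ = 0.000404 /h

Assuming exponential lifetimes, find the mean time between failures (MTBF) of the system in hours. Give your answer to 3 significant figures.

1450

Series of exponential components: λ_sys = Σ λ_i
λ_sys = 0.0000970 + 0.0000234 + 0.0000633 + 0.000100 + 0.000404 = 6.8770e-04 /h
MTBF = 1 / λ_sys = 1450 h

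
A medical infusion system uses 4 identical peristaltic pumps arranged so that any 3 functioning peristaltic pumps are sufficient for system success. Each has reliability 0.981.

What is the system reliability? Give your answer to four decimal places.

R = Σ_{i=3}^{4} C(4,i) p^i (1−p)^{4−i} with p = 0.981
C(4,3)·0.981^3·0.019^1 = 0.071750
C(4,4)·0.981^4·0.019^0 = 0.926139
Sum = 0.9979

0.9979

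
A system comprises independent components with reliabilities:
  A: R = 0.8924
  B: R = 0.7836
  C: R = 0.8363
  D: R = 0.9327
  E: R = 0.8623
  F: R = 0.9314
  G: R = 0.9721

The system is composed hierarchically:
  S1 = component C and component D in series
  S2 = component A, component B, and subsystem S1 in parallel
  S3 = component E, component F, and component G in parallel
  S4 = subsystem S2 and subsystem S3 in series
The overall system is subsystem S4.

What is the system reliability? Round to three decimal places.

Series (C and D): 0.83630 × 0.93270 = 0.78002
Parallel (A, B, and [0.78002]): 1 − (1 − 0.89240)(1 − 0.78360)(1 − 0.78002) = 0.99488
Parallel (E, F, and G): 1 − (1 − 0.86230)(1 − 0.93140)(1 − 0.97210) = 0.99974
Series ([0.99488] and [0.99974]): 0.99488 × 0.99974 = 0.995

0.995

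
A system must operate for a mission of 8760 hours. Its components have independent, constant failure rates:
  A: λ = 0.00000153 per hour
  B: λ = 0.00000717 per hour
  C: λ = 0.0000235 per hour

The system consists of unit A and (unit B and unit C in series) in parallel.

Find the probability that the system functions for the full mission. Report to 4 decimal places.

0.9969

R(A) = exp(−0.00000153 × 8760) = 0.986687
R(B) = exp(−0.00000717 × 8760) = 0.939123
R(C) = exp(−0.0000235 × 8760) = 0.813947
Series (B and C): 0.939123 × 0.813947 = 0.764396
Parallel (A and [0.764396]): 1 − (1 − 0.986687)(1 − 0.764396) = 0.9969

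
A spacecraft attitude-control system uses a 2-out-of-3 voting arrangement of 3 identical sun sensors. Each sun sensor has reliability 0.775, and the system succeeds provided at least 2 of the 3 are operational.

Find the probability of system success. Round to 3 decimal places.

0.871

R = Σ_{i=2}^{3} C(3,i) p^i (1−p)^{3−i} with p = 0.775
C(3,2)·0.775^2·0.225^1 = 0.40542
C(3,3)·0.775^3·0.225^0 = 0.46548
Sum = 0.871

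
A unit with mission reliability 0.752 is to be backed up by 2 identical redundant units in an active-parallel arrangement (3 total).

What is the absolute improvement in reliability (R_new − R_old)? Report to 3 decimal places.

R_before = 0.752
R_after = 1 − (1 − 0.752)^3 = 0.985
ΔR = 0.985 − 0.752 = 0.233

0.233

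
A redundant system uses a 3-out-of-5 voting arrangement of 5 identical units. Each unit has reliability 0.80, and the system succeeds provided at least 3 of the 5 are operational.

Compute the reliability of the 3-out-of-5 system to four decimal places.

R = Σ_{i=3}^{5} C(5,i) p^i (1−p)^{5−i} with p = 0.80
C(5,3)·0.80^3·0.20^2 = 0.204800
C(5,4)·0.80^4·0.20^1 = 0.409600
C(5,5)·0.80^5·0.20^0 = 0.327680
Sum = 0.9421

0.9421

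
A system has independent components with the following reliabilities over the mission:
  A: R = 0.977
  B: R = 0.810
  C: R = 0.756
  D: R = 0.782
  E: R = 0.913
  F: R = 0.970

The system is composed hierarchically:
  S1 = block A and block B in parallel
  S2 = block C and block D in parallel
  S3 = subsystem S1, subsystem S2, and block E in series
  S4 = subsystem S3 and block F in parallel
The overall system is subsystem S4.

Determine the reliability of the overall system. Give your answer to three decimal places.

0.996

Parallel (A and B): 1 − (1 − 0.97700)(1 − 0.81000) = 0.99563
Parallel (C and D): 1 − (1 − 0.75600)(1 − 0.78200) = 0.94681
Series ([0.99563], [0.94681], and E): 0.99563 × 0.94681 × 0.91300 = 0.86066
Parallel ([0.86066] and F): 1 − (1 − 0.86066)(1 − 0.97000) = 0.996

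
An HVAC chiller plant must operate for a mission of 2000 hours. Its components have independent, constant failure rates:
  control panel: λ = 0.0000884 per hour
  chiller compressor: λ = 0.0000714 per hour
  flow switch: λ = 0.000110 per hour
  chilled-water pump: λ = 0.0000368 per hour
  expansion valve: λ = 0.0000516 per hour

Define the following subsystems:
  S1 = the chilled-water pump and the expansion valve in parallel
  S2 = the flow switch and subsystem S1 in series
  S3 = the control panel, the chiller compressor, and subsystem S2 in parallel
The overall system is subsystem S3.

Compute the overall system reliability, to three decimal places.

0.996

R(control panel) = exp(−0.0000884 × 2000) = 0.83795
R(chiller compressor) = exp(−0.0000714 × 2000) = 0.86693
R(flow switch) = exp(−0.000110 × 2000) = 0.80252
R(chilled-water pump) = exp(−0.0000368 × 2000) = 0.92904
R(expansion valve) = exp(−0.0000516 × 2000) = 0.90195
Parallel (chilled-water pump and expansion valve): 1 − (1 − 0.92904)(1 − 0.90195) = 0.99304
Series (flow switch and [0.99304]): 0.80252 × 0.99304 = 0.79693
Parallel (control panel, chiller compressor, and [0.79693]): 1 − (1 − 0.83795)(1 − 0.86693)(1 − 0.79693) = 0.996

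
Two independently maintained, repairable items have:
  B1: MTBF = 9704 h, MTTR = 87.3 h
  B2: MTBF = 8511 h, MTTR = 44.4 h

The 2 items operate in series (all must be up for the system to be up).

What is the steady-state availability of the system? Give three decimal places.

A(B1) = MTBF/(MTBF+MTTR) = 9704/(9704+87.3) = 0.991084
A(B2) = MTBF/(MTBF+MTTR) = 8511/(8511+44.4) = 0.994810
Series availability: 0.991084 × 0.994810 = 0.986

0.986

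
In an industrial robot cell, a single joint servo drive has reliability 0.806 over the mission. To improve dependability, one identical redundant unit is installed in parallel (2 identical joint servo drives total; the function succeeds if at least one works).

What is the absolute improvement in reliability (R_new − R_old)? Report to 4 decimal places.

0.1564

R_before = 0.806
R_after = 1 − (1 − 0.806)^2 = 0.9624
ΔR = 0.9624 − 0.806 = 0.1564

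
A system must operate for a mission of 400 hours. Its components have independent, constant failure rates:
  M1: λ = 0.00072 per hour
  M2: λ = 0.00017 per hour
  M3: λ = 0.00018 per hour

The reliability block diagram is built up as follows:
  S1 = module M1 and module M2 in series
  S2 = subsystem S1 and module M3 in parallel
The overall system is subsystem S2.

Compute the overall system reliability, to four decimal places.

R(M1) = exp(−0.00072 × 400) = 0.749762
R(M2) = exp(−0.00017 × 400) = 0.934260
R(M3) = exp(−0.00018 × 400) = 0.930531
Series (M1 and M2): 0.749762 × 0.934260 = 0.700473
Parallel ([0.700473] and M3): 1 − (1 − 0.700473)(1 − 0.930531) = 0.9792

0.9792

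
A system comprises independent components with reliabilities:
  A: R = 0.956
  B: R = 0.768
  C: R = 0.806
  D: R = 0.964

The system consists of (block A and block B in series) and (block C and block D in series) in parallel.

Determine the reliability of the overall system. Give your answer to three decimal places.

Series (A and B): 0.95600 × 0.76800 = 0.73421
Series (C and D): 0.80600 × 0.96400 = 0.77698
Parallel ([0.73421] and [0.77698]): 1 − (1 − 0.73421)(1 − 0.77698) = 0.941

0.941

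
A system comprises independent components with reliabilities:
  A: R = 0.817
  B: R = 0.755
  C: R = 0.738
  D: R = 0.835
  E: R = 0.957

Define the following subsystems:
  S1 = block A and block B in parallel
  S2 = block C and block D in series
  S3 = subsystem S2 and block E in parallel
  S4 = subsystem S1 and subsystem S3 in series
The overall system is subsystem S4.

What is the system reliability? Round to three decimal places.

Parallel (A and B): 1 − (1 − 0.81700)(1 − 0.75500) = 0.95517
Series (C and D): 0.73800 × 0.83500 = 0.61623
Parallel ([0.61623] and E): 1 − (1 − 0.61623)(1 − 0.95700) = 0.98350
Series ([0.95517] and [0.98350]): 0.95517 × 0.98350 = 0.939

0.939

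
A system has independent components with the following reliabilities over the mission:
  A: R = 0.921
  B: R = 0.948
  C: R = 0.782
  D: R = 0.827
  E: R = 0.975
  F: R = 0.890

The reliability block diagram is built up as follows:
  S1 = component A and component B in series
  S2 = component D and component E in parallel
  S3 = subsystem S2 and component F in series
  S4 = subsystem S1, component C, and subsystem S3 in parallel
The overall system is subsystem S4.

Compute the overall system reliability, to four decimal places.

0.9969

Series (A and B): 0.921000 × 0.948000 = 0.873108
Parallel (D and E): 1 − (1 − 0.827000)(1 − 0.975000) = 0.995675
Series ([0.995675] and F): 0.995675 × 0.890000 = 0.886151
Parallel ([0.873108], C, and [0.886151]): 1 − (1 − 0.873108)(1 − 0.782000)(1 − 0.886151) = 0.9969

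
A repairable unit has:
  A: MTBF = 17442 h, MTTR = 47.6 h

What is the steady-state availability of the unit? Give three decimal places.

0.997

A(A) = MTBF/(MTBF+MTTR) = 17442/(17442+47.6) = 0.997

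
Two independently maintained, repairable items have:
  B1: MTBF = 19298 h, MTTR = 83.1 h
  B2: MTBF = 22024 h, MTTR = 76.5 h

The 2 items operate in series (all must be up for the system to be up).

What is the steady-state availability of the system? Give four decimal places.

A(B1) = MTBF/(MTBF+MTTR) = 19298/(19298+83.1) = 0.995712
A(B2) = MTBF/(MTBF+MTTR) = 22024/(22024+76.5) = 0.996539
Series availability: 0.995712 × 0.996539 = 0.9923

0.9923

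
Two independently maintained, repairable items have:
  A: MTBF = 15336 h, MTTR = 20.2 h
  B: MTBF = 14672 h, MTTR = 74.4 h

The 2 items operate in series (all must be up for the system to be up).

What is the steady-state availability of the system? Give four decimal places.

0.9936

A(A) = MTBF/(MTBF+MTTR) = 15336/(15336+20.2) = 0.998685
A(B) = MTBF/(MTBF+MTTR) = 14672/(14672+74.4) = 0.994955
Series availability: 0.998685 × 0.994955 = 0.9936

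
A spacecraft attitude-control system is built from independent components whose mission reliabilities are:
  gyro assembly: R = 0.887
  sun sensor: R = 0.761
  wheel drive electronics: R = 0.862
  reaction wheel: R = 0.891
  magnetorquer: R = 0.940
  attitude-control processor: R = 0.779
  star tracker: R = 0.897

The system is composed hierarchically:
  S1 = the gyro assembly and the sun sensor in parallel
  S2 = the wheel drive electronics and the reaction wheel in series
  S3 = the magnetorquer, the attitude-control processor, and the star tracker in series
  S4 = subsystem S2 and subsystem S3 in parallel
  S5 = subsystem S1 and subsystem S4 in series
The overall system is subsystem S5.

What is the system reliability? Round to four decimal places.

Parallel (gyro assembly and sun sensor): 1 − (1 − 0.887000)(1 − 0.761000) = 0.972993
Series (wheel drive electronics and reaction wheel): 0.862000 × 0.891000 = 0.768042
Series (magnetorquer, attitude-control processor, and star tracker): 0.940000 × 0.779000 × 0.897000 = 0.656837
Parallel ([0.768042] and [0.656837]): 1 − (1 − 0.768042)(1 − 0.656837) = 0.920401
Series ([0.972993] and [0.920401]): 0.972993 × 0.920401 = 0.8955

0.8955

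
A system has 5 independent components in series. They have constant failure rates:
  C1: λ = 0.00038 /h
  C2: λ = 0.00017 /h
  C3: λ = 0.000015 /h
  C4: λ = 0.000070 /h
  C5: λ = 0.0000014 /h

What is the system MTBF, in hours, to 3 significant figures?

Series of exponential components: λ_sys = Σ λ_i
λ_sys = 0.00038 + 0.00017 + 0.000015 + 0.000070 + 0.0000014 = 6.3640e-04 /h
MTBF = 1 / λ_sys = 1570 h

1570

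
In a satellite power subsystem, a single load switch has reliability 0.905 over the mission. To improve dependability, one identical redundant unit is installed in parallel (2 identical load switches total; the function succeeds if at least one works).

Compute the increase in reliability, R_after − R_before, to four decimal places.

0.0860

R_before = 0.905
R_after = 1 − (1 − 0.905)^2 = 0.9910
ΔR = 0.9910 − 0.905 = 0.0860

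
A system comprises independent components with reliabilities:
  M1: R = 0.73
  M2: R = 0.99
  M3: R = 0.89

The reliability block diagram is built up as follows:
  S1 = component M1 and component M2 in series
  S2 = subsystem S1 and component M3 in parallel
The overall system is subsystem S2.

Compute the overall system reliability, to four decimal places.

0.9695

Series (M1 and M2): 0.730000 × 0.990000 = 0.722700
Parallel ([0.722700] and M3): 1 − (1 − 0.722700)(1 − 0.890000) = 0.9695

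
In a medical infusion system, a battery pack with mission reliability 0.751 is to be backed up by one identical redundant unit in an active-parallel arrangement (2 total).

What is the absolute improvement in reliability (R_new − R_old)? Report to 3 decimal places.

0.187

R_before = 0.751
R_after = 1 − (1 − 0.751)^2 = 0.938
ΔR = 0.938 − 0.751 = 0.187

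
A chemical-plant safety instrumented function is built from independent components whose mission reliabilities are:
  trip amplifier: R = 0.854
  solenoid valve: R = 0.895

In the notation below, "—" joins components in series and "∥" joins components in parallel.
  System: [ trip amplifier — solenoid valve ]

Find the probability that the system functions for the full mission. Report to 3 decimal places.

Series (trip amplifier and solenoid valve): 0.85400 × 0.89500 = 0.764

0.764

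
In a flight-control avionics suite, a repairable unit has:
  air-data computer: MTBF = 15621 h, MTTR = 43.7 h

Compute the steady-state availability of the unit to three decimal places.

A(air-data computer) = MTBF/(MTBF+MTTR) = 15621/(15621+43.7) = 0.997

0.997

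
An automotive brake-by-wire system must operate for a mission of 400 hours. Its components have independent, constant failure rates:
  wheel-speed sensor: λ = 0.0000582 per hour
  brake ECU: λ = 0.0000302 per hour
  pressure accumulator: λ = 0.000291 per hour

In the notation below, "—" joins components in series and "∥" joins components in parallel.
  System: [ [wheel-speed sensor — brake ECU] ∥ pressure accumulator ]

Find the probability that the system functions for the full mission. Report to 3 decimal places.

0.996

R(wheel-speed sensor) = exp(−0.0000582 × 400) = 0.97699
R(brake ECU) = exp(−0.0000302 × 400) = 0.98799
R(pressure accumulator) = exp(−0.000291 × 400) = 0.89012
Series (wheel-speed sensor and brake ECU): 0.97699 × 0.98799 = 0.96526
Parallel ([0.96526] and pressure accumulator): 1 − (1 − 0.96526)(1 − 0.89012) = 0.996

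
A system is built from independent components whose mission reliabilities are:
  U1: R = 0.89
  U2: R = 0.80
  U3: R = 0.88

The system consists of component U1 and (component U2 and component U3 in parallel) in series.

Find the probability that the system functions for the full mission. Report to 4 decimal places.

0.8686

Parallel (U2 and U3): 1 − (1 − 0.800000)(1 − 0.880000) = 0.976000
Series (U1 and [0.976000]): 0.890000 × 0.976000 = 0.8686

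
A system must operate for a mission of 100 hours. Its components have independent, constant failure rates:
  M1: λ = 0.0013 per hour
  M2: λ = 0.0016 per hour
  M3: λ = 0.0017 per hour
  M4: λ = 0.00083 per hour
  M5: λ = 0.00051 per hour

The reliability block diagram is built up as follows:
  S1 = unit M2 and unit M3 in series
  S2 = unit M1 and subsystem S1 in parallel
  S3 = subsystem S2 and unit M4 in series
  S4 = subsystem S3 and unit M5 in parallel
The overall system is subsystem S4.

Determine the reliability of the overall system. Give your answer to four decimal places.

0.9945

R(M1) = exp(−0.0013 × 100) = 0.878095
R(M2) = exp(−0.0016 × 100) = 0.852144
R(M3) = exp(−0.0017 × 100) = 0.843665
R(M4) = exp(−0.00083 × 100) = 0.920351
R(M5) = exp(−0.00051 × 100) = 0.950279
Series (M2 and M3): 0.852144 × 0.843665 = 0.718924
Parallel (M1 and [0.718924]): 1 − (1 − 0.878095)(1 − 0.718924) = 0.965735
Series ([0.965735] and M4): 0.965735 × 0.920351 = 0.888815
Parallel ([0.888815] and M5): 1 − (1 − 0.888815)(1 − 0.950279) = 0.9945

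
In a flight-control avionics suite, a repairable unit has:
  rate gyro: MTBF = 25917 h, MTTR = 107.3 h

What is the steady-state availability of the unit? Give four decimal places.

A(rate gyro) = MTBF/(MTBF+MTTR) = 25917/(25917+107.3) = 0.9959

0.9959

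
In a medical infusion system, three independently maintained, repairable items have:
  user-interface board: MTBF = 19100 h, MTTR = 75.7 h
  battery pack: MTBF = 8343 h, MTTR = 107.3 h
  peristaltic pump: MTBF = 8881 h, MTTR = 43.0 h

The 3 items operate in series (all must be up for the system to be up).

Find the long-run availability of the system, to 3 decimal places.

0.979

A(user-interface board) = MTBF/(MTBF+MTTR) = 19100/(19100+75.7) = 0.996052
A(battery pack) = MTBF/(MTBF+MTTR) = 8343/(8343+107.3) = 0.987302
A(peristaltic pump) = MTBF/(MTBF+MTTR) = 8881/(8881+43.0) = 0.995182
Series availability: 0.996052 × 0.987302 × 0.995182 = 0.979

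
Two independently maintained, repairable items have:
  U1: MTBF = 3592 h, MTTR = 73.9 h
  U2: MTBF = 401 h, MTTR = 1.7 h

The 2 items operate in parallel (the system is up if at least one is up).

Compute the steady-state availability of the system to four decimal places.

A(U1) = MTBF/(MTBF+MTTR) = 3592/(3592+73.9) = 0.979841
A(U2) = MTBF/(MTBF+MTTR) = 401/(401+1.7) = 0.995778
Parallel availability: 1 − (1 − 0.979841)(1 − 0.995778) = 0.9999

0.9999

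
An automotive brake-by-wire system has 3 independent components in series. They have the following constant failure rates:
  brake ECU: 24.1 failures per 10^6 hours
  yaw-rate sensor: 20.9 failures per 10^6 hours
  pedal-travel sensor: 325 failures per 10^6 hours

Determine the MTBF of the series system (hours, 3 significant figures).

2700

Series of exponential components: λ_sys = Σ λ_i
λ_sys = 0.0000241 + 0.0000209 + 0.000325 = 3.7000e-04 /h
MTBF = 1 / λ_sys = 2700 h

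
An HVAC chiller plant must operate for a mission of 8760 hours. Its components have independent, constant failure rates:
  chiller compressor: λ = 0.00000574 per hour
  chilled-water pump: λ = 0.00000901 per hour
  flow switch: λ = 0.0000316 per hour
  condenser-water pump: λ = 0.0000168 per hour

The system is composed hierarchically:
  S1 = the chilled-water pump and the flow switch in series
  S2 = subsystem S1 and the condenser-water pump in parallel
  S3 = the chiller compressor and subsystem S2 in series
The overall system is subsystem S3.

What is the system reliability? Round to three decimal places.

R(chiller compressor) = exp(−0.00000574 × 8760) = 0.95096
R(chilled-water pump) = exp(−0.00000901 × 8760) = 0.92411
R(flow switch) = exp(−0.0000316 × 8760) = 0.75819
R(condenser-water pump) = exp(−0.0000168 × 8760) = 0.86315
Series (chilled-water pump and flow switch): 0.92411 × 0.75819 = 0.70065
Parallel ([0.70065] and condenser-water pump): 1 − (1 − 0.70065)(1 − 0.86315) = 0.95903
Series (chiller compressor and [0.95903]): 0.95096 × 0.95903 = 0.912

0.912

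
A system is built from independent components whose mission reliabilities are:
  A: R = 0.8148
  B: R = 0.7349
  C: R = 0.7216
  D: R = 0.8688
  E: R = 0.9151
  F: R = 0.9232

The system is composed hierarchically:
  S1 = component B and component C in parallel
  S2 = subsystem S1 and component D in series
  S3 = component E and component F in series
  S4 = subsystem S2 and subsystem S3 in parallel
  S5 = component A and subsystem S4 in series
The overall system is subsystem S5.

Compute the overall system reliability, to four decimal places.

0.7901

Parallel (B and C): 1 − (1 − 0.734900)(1 − 0.721600) = 0.926196
Series ([0.926196] and D): 0.926196 × 0.868800 = 0.804679
Series (E and F): 0.915100 × 0.923200 = 0.844820
Parallel ([0.804679] and [0.844820]): 1 − (1 − 0.804679)(1 − 0.844820) = 0.969690
Series (A and [0.969690]): 0.814800 × 0.969690 = 0.7901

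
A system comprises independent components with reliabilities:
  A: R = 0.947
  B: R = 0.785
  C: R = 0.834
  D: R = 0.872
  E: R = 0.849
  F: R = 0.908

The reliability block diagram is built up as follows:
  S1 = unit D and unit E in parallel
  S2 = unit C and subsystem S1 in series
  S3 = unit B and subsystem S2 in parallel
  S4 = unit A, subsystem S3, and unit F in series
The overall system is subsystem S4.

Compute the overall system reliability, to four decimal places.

Parallel (D and E): 1 − (1 − 0.872000)(1 − 0.849000) = 0.980672
Series (C and [0.980672]): 0.834000 × 0.980672 = 0.817880
Parallel (B and [0.817880]): 1 − (1 − 0.785000)(1 − 0.817880) = 0.960844
Series (A, [0.960844], and F): 0.947000 × 0.960844 × 0.908000 = 0.8262

0.8262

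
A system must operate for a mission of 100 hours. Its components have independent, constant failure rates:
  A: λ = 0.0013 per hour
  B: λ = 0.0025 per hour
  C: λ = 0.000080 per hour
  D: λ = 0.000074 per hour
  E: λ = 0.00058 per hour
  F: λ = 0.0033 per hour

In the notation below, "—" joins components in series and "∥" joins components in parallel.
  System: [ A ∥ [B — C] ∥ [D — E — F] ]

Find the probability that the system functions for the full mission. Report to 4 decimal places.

0.9909

R(A) = exp(−0.0013 × 100) = 0.878095
R(B) = exp(−0.0025 × 100) = 0.778801
R(C) = exp(−0.000080 × 100) = 0.992032
R(D) = exp(−0.000074 × 100) = 0.992627
R(E) = exp(−0.00058 × 100) = 0.943650
R(F) = exp(−0.0033 × 100) = 0.718924
Series (B and C): 0.778801 × 0.992032 = 0.772596
Series (D, E, and F): 0.992627 × 0.943650 × 0.718924 = 0.673411
Parallel (A, [0.772596], and [0.673411]): 1 − (1 − 0.878095)(1 − 0.772596)(1 − 0.673411) = 0.9909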